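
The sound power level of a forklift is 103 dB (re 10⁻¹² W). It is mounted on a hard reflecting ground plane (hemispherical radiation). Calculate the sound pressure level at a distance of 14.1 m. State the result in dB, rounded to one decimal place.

The power spreads over a hemisphere of area 2π·r², so L_p = L_w − 10·log₁₀(2π·r²).
2π·r² = 1249 m², 10·log₁₀ of that is 30.966 dB.
L_p = 103 − 30.966 = 72.03 dB.

72.0 dB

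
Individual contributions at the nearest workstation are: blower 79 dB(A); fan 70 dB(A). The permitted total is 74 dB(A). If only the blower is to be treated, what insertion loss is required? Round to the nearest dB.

7 dB

Fixed contribution from the other source: Σ 10^(L/10) = 10^(70/10) = 1.000e+07 (70.00 dB(A)).
To meet 74 dB(A) overall, the treated blower may contribute at most 10^(74/10) − 1.000e+07 = 1.512e+07, i.e. 71.80 dB(A).
Required insertion loss = 79 − 71.80 = 7.20 dB.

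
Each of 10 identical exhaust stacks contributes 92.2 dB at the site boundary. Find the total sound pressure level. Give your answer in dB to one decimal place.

L_total = L₁ + 10·log₁₀ N for N identical incoherent sources.
L_total = 92.2 + 10·log₁₀(10) = 92.2 + 10.000 = 102.20 dB.

102.2 dB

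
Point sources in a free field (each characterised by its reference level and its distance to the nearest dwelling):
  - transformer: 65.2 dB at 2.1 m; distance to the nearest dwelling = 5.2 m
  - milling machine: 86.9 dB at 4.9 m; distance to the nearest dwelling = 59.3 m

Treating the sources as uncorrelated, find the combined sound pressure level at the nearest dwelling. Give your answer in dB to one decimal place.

65.9 dB

First find each source's level at the receiver (point-source: −20·log₁₀(r/r_ref)), then combine on an intensity basis.
transformer: 65.2 − 20·log₁₀(5.2/2.1) = 65.2 − 7.88 = 57.32 dB.
milling machine: 86.9 − 20·log₁₀(59.3/4.9) = 86.9 − 21.66 = 65.24 dB.
Σ 10^(L/10) = 3.884e+06 → L_total = 10·log₁₀(3.884e+06) = 65.89 dB.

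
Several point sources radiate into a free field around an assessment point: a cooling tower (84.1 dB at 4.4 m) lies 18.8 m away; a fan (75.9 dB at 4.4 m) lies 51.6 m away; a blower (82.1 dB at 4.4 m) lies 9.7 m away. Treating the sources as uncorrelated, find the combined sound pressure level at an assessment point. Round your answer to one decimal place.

76.8 dB

Apply inverse-square spreading to bring every level to the receiver, then sum 10^(L/10).
cooling tower: 84.1 − 20·log₁₀(18.8/4.4) = 84.1 − 12.61 = 71.49 dB.
fan: 75.9 − 20·log₁₀(51.6/4.4) = 75.9 − 21.38 = 54.52 dB.
blower: 82.1 − 20·log₁₀(9.7/4.4) = 82.1 − 6.87 = 75.23 dB.
Σ 10^(L/10) = 4.773e+07 → L_total = 10·log₁₀(4.773e+07) = 76.79 dB.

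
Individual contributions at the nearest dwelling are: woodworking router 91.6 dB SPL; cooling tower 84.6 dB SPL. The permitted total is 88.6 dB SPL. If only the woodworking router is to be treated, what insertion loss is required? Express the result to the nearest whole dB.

Everything except the woodworking router sums to 10^(84.6/10) = 2.884e+08 in linear terms, 84.60 dB SPL.
To meet 88.6 dB SPL overall, the treated woodworking router may contribute at most 10^(88.6/10) − 2.884e+08 = 4.360e+08, i.e. 86.40 dB SPL.
Required insertion loss = 91.6 − 86.40 = 5.20 dB.

5 dB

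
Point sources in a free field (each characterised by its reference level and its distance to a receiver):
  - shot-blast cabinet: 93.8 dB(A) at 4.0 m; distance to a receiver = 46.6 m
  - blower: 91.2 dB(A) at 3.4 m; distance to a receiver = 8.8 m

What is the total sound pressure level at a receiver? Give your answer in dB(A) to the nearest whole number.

83 dB(A)

First find each source's level at the receiver (point-source: −20·log₁₀(r/r_ref)), then combine on an intensity basis.
shot-blast cabinet: 93.8 − 20·log₁₀(46.6/4.0) = 93.8 − 21.33 = 72.47 dB(A).
blower: 91.2 − 20·log₁₀(8.8/3.4) = 91.2 − 8.26 = 82.94 dB(A).
Σ 10^(L/10) = 2.145e+08 → L_total = 10·log₁₀(2.145e+08) = 83.31 dB(A).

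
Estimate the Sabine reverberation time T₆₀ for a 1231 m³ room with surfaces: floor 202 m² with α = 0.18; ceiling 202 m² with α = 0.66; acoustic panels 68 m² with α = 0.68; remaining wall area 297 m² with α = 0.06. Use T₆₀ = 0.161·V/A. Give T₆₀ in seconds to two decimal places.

Summing Sᵢαᵢ: 202·0.18 + 202·0.66 + 68·0.68 + 297·0.06 = 233.74 m².
T₆₀ = 0.161·V/A = 0.161·1231/233.74 = 0.848 s.

0.85 s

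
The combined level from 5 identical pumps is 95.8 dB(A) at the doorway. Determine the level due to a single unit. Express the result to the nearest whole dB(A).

89 dB(A)

For N identical incoherent sources L_total = L₁ + 10·log₁₀ N, so L₁ = 95.8 − 10·log₁₀(5) = 95.8 − 6.990.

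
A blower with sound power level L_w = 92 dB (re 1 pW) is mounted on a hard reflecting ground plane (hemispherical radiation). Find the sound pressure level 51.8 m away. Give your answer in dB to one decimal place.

49.7 dB

L_p = L_w − 10·log₁₀(2π·r²) with r = 51.8 m.
2π·r² = 1.686e+04 m², 10·log₁₀ of that is 42.268 dB.
L_p = 92 − 42.268 = 49.73 dB.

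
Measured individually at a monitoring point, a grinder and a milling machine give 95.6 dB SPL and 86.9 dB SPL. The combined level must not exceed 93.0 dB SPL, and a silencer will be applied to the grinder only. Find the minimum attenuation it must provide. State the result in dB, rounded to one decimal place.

3.8 dB

The untreated sources together contribute 10^(86.9/10) = 4.898e+08, i.e. 86.90 dB SPL.
The limit corresponds to 10^(93.0/10) = 1.995e+09; subtracting the fixed part leaves 1.505e+09 for the grinder, i.e. 91.78 dB SPL.
Required insertion loss = 95.6 − 91.78 = 3.82 dB.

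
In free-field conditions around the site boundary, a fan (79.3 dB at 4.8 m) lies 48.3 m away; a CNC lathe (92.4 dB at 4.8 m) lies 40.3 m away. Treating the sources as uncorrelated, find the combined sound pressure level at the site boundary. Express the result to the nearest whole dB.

First find each source's level at the receiver (point-source: −20·log₁₀(r/r_ref)), then combine on an intensity basis.
fan: 79.3 − 20·log₁₀(48.3/4.8) = 79.3 − 20.05 = 59.25 dB.
CNC lathe: 92.4 − 20·log₁₀(40.3/4.8) = 92.4 − 18.48 = 73.92 dB.
Σ 10^(L/10) = 2.549e+07 → L_total = 10·log₁₀(2.549e+07) = 74.06 dB.

74 dB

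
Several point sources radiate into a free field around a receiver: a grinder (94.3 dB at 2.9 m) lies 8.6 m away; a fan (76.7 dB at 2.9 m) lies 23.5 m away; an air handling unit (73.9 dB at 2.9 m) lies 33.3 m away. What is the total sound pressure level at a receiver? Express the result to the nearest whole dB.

85 dB

Apply inverse-square spreading to bring every level to the receiver, then sum 10^(L/10).
grinder: 94.3 − 20·log₁₀(8.6/2.9) = 94.3 − 9.44 = 84.86 dB.
fan: 76.7 − 20·log₁₀(23.5/2.9) = 76.7 − 18.17 = 58.53 dB.
air handling unit: 73.9 − 20·log₁₀(33.3/2.9) = 73.9 − 21.20 = 52.70 dB.
Σ 10^(L/10) = 3.070e+08 → L_total = 10·log₁₀(3.070e+08) = 84.87 dB.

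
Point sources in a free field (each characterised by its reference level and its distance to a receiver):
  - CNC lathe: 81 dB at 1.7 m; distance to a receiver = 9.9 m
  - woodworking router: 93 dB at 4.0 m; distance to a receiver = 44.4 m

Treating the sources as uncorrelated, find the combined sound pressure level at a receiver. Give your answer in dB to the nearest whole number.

Apply inverse-square spreading to bring every level to the receiver, then sum 10^(L/10).
CNC lathe: 81 − 20·log₁₀(9.9/1.7) = 81 − 15.30 = 65.70 dB.
woodworking router: 93 − 20·log₁₀(44.4/4.0) = 93 − 20.91 = 72.09 dB.
Σ 10^(L/10) = 1.991e+07 → L_total = 10·log₁₀(1.991e+07) = 72.99 dB.

73 dB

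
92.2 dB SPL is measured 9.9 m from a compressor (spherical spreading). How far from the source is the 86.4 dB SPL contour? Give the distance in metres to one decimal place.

For a point source L₁ − L₂ = 20·log₁₀(r₂/r₁), so r₂ = r₁·10^((L₁−L₂)/20).
r₂ = 9.9·10^((92.2−86.4)/20) = 9.9·10^(5.8/20) = 19.30 m.

19.3 m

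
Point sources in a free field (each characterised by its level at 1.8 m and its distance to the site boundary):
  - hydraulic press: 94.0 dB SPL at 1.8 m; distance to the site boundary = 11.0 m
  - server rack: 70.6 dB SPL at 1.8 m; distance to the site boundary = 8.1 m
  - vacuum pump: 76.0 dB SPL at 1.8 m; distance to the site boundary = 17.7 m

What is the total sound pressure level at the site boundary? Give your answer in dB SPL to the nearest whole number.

78 dB SPL

Apply inverse-square spreading to bring every level to the receiver, then sum 10^(L/10).
hydraulic press: 94.0 − 20·log₁₀(11.0/1.8) = 94.0 − 15.72 = 78.28 dB SPL.
server rack: 70.6 − 20·log₁₀(8.1/1.8) = 70.6 − 13.06 = 57.54 dB SPL.
vacuum pump: 76.0 − 20·log₁₀(17.7/1.8) = 76.0 − 19.85 = 56.15 dB SPL.
Σ 10^(L/10) = 6.824e+07 → L_total = 10·log₁₀(6.824e+07) = 78.34 dB SPL.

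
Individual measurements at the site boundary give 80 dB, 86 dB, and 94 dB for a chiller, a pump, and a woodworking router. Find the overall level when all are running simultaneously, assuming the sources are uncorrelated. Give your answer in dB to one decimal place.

Incoherent sources combine by intensity addition: L_total = 10·log₁₀(Σ 10^(L_i/10)).
Σ 10^(L/10) = 10^(80/10) + 10^(86/10) + 10^(94/10) = 3.010e+09.
L_total = 10·log₁₀(3.010e+09) = 94.79 dB.

94.8 dB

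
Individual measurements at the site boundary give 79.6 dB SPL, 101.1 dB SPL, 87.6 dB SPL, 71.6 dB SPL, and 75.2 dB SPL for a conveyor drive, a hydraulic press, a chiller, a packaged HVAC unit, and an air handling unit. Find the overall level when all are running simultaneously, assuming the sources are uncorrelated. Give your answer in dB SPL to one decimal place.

Incoherent sources combine by intensity addition: L_total = 10·log₁₀(Σ 10^(L_i/10)).
Σ 10^(L/10) = 10^(79.6/10) + 10^(101.1/10) + 10^(87.6/10) + 10^(71.6/10) + 10^(75.2/10) = 1.360e+10.
L_total = 10·log₁₀(1.360e+10) = 101.33 dB SPL.

101.3 dB SPL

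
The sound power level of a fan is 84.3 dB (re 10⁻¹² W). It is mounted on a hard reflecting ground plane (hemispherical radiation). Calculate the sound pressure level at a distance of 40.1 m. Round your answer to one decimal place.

44.3 dB

The power spreads over a hemisphere of area 2π·r², so L_p = L_w − 10·log₁₀(2π·r²).
2π·r² = 1.01e+04 m², 10·log₁₀ of that is 40.045 dB.
L_p = 84.3 − 40.045 = 44.26 dB.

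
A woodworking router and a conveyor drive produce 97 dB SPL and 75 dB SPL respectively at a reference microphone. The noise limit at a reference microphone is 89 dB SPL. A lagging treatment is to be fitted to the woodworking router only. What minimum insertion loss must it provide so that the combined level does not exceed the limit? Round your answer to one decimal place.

Everything except the woodworking router sums to 10^(75/10) = 3.162e+07 in linear terms, 75.00 dB SPL.
To meet 89 dB SPL overall, the treated woodworking router may contribute at most 10^(89/10) − 3.162e+07 = 7.627e+08, i.e. 88.82 dB SPL.
Required insertion loss = 97 − 88.82 = 8.18 dB.

8.2 dB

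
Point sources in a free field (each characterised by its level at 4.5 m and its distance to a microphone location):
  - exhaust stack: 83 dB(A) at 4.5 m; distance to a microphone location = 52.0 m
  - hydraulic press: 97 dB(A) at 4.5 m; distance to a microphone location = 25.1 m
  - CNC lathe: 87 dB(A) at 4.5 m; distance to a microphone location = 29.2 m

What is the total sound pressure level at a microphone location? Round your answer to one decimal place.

82.4 dB(A)

First find each source's level at the receiver (point-source: −20·log₁₀(r/r_ref)), then combine on an intensity basis.
exhaust stack: 83 − 20·log₁₀(52.0/4.5) = 83 − 21.26 = 61.74 dB(A).
hydraulic press: 97 − 20·log₁₀(25.1/4.5) = 97 − 14.93 = 82.07 dB(A).
CNC lathe: 87 − 20·log₁₀(29.2/4.5) = 87 − 16.24 = 70.76 dB(A).
Σ 10^(L/10) = 1.745e+08 → L_total = 10·log₁₀(1.745e+08) = 82.42 dB(A).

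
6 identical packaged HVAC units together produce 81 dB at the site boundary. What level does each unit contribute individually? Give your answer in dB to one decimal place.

Dividing the total intensity by 6 lowers the level by 10·log₁₀ 6 = 7.782 dB: L₁ = 81 − 7.782.

73.2 dB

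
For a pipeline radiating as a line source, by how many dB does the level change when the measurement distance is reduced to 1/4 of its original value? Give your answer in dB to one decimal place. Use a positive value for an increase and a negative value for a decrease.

Line-source spreading: ΔL = −10·log₁₀(r₂/r₁).
ΔL = −10·log₁₀(0.25) = +6.02 dB.

+6.0 dB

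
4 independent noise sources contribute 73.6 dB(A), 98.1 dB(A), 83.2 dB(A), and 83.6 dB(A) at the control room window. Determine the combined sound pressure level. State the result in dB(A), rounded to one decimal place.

98.4 dB(A)

For uncorrelated sources the intensities add, so convert each level to linear form, sum, and take 10·log₁₀ of the total.
Σ 10^(L/10) = 10^(73.6/10) + 10^(98.1/10) + 10^(83.2/10) + 10^(83.6/10) = 6.917e+09.
L_total = 10·log₁₀(6.917e+09) = 98.40 dB(A).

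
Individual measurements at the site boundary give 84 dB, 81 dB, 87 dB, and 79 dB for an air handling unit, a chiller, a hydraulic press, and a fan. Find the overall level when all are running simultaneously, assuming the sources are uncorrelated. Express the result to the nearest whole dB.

For uncorrelated sources the intensities add, so convert each level to linear form, sum, and take 10·log₁₀ of the total.
Σ 10^(L/10) = 10^(84/10) + 10^(81/10) + 10^(87/10) + 10^(79/10) = 9.577e+08.
L_total = 10·log₁₀(9.577e+08) = 89.81 dB.

90 dB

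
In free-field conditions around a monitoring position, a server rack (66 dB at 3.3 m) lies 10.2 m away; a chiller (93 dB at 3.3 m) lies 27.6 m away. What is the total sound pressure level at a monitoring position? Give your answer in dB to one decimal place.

74.6 dB

Propagate each source to the receiver with L = L_ref − 20·log₁₀(r/r_ref), then add intensities.
server rack: 66 − 20·log₁₀(10.2/3.3) = 66 − 9.80 = 56.20 dB.
chiller: 93 − 20·log₁₀(27.6/3.3) = 93 − 18.45 = 74.55 dB.
Σ 10^(L/10) = 2.894e+07 → L_total = 10·log₁₀(2.894e+07) = 74.62 dB.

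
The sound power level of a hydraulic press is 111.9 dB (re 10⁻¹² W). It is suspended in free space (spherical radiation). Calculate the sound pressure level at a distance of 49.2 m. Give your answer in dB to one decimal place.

Free-field spherical radiation: L_p = L_w − 10·log₁₀(4π·r²), r = 49.2 m.
4π·r² = 3.042e+04 m², 10·log₁₀ of that is 44.831 dB.
L_p = 111.9 − 44.831 = 67.07 dB.

67.1 dB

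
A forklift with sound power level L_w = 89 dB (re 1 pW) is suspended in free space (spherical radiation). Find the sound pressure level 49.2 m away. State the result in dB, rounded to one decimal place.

The power spreads over a sphere of area 4π·r², so L_p = L_w − 10·log₁₀(4π·r²).
4π·r² = 3.042e+04 m², 10·log₁₀ of that is 44.831 dB.
L_p = 89 − 44.831 = 44.17 dB.

44.2 dB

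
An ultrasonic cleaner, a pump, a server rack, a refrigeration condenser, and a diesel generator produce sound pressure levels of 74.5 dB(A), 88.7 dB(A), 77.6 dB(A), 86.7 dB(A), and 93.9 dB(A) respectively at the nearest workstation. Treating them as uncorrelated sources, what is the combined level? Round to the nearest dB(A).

96 dB(A)

For uncorrelated sources the intensities add, so convert each level to linear form, sum, and take 10·log₁₀ of the total.
Σ 10^(L/10) = 10^(74.5/10) + 10^(88.7/10) + 10^(77.6/10) + 10^(86.7/10) + 10^(93.9/10) = 3.749e+09.
L_total = 10·log₁₀(3.749e+09) = 95.74 dB(A).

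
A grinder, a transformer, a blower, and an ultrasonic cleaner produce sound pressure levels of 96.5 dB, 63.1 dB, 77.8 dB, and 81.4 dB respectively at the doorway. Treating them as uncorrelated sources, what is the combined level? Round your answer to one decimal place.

For uncorrelated sources the intensities add, so convert each level to linear form, sum, and take 10·log₁₀ of the total.
Σ 10^(L/10) = 10^(96.5/10) + 10^(63.1/10) + 10^(77.8/10) + 10^(81.4/10) = 4.667e+09.
L_total = 10·log₁₀(4.667e+09) = 96.69 dB.

96.7 dB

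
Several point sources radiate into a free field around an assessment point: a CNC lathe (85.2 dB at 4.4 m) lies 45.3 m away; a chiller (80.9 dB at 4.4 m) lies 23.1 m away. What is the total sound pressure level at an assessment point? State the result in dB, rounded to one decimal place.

68.8 dB

Apply inverse-square spreading to bring every level to the receiver, then sum 10^(L/10).
CNC lathe: 85.2 − 20·log₁₀(45.3/4.4) = 85.2 − 20.25 = 64.95 dB.
chiller: 80.9 − 20·log₁₀(23.1/4.4) = 80.9 − 14.40 = 66.50 dB.
Σ 10^(L/10) = 7.588e+06 → L_total = 10·log₁₀(7.588e+06) = 68.80 dB.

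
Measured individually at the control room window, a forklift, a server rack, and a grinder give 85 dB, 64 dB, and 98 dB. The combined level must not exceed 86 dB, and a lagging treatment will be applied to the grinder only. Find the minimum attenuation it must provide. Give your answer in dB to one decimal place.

Everything except the grinder sums to 10^(85/10) + 10^(64/10) = 3.187e+08 in linear terms, 85.03 dB.
The limit corresponds to 10^(86/10) = 3.981e+08; subtracting the fixed part leaves 7.937e+07 for the grinder, i.e. 79.00 dB.
So the grinder must be reduced from 98 to 79.00 dB: IL = 19.00 dB.

19.0 dB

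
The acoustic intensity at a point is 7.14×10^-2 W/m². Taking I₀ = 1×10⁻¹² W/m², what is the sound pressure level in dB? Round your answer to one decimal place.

I/I₀ = 7.14×10^-2/10⁻¹² = 7.14×10^10, and L = 10·log₁₀(I/I₀).
L = 10·(0.8537 + 10) = 108.54 dB.

108.5 dB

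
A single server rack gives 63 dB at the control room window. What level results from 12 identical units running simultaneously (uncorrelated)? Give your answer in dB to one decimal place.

73.8 dB

With 12 equal, uncorrelated contributions the intensity is 12× that of one unit, giving a rise of 10·log₁₀ 12.
L_total = 63 + 10·log₁₀(12) = 63 + 10.792 = 73.79 dB.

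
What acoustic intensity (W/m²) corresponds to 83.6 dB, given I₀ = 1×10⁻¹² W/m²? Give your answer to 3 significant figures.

0.000229 W/m²

L = 10·log₁₀(I/I₀) ⇒ I = I₀·10^(L/10) = 10⁻¹² × 10^8.36.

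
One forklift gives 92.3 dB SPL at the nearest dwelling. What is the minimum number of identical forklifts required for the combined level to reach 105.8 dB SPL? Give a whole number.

Need L₁ + 10·log₁₀ N ≥ 105.8, i.e. log₁₀ N ≥ 1.35.
N ≥ 10^(13.5/10) = 22.387, so N = 23.

23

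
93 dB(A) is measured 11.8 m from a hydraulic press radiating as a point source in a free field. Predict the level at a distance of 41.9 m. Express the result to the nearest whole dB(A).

82 dB(A)

Spherical spreading from a point source gives a 20·log₁₀(r₂/r₁) drop.
L₂ = 93 − 20·log₁₀(41.9/11.8) = 93 − 11.007 = 81.99 dB(A).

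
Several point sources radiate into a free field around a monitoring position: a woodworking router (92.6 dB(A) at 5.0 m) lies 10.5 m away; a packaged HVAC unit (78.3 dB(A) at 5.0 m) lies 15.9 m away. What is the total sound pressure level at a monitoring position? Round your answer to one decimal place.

86.2 dB(A)

First find each source's level at the receiver (point-source: −20·log₁₀(r/r_ref)), then combine on an intensity basis.
woodworking router: 92.6 − 20·log₁₀(10.5/5.0) = 92.6 − 6.44 = 86.16 dB(A).
packaged HVAC unit: 78.3 − 20·log₁₀(15.9/5.0) = 78.3 − 10.05 = 68.25 dB(A).
Σ 10^(L/10) = 4.193e+08 → L_total = 10·log₁₀(4.193e+08) = 86.23 dB(A).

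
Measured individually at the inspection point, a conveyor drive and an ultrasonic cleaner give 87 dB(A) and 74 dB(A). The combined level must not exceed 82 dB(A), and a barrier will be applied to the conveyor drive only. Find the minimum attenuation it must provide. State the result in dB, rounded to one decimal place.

5.7 dB

The untreated sources together contribute 10^(74/10) = 2.512e+07, i.e. 74.00 dB(A).
The limit corresponds to 10^(82/10) = 1.585e+08; subtracting the fixed part leaves 1.334e+08 for the conveyor drive, i.e. 81.25 dB(A).
Required insertion loss = 87 − 81.25 = 5.75 dB.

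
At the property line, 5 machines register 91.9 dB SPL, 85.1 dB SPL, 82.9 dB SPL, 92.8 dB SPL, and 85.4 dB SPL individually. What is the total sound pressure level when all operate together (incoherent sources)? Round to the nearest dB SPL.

96 dB SPL

For uncorrelated sources the intensities add, so convert each level to linear form, sum, and take 10·log₁₀ of the total.
Σ 10^(L/10) = 10^(91.9/10) + 10^(85.1/10) + 10^(82.9/10) + 10^(92.8/10) + 10^(85.4/10) = 4.320e+09.
L_total = 10·log₁₀(4.320e+09) = 96.35 dB SPL.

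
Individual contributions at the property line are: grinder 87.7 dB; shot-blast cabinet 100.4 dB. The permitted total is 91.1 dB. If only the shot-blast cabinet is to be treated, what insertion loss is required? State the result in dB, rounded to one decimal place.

12.0 dB

The untreated sources together contribute 10^(87.7/10) = 5.888e+08, i.e. 87.70 dB.
The limit corresponds to 10^(91.1/10) = 1.288e+09; subtracting the fixed part leaves 6.994e+08 for the shot-blast cabinet, i.e. 88.45 dB.
Required insertion loss = 100.4 − 88.45 = 11.95 dB.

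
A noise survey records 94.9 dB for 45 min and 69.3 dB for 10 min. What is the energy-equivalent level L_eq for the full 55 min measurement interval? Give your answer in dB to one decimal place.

94.0 dB

The energy average is taken in the linear domain: L_eq = 10·log₁₀[(Σ tᵢ·10^(Lᵢ/10))/T], T = 55 min.
Σ tᵢ·10^(Lᵢ/10) = 45·10^(94.9/10) + 10·10^(69.3/10) = 1.391e+11.
L_eq = 10·log₁₀(1.391e+11/55) = 94.03 dB.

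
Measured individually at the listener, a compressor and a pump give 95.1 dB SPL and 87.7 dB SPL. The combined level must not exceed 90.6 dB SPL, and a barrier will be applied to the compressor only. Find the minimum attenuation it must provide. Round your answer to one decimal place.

7.6 dB

The untreated sources together contribute 10^(87.7/10) = 5.888e+08, i.e. 87.70 dB SPL.
To meet 90.6 dB SPL overall, the treated compressor may contribute at most 10^(90.6/10) − 5.888e+08 = 5.593e+08, i.e. 87.48 dB SPL.
Required insertion loss = 95.1 − 87.48 = 7.62 dB.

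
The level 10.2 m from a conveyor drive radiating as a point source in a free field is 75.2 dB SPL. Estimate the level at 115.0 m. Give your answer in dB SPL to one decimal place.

54.2 dB SPL

Spherical spreading from a point source gives a 20·log₁₀(r₂/r₁) drop.
L₂ = 75.2 − 20·log₁₀(115.0/10.2) = 75.2 − 21.042 = 54.16 dB SPL.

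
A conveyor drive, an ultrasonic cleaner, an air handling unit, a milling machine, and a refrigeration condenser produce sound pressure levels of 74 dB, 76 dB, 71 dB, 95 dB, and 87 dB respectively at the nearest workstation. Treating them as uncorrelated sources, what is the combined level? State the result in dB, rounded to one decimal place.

95.7 dB

Incoherent sources combine by intensity addition: L_total = 10·log₁₀(Σ 10^(L_i/10)).
Σ 10^(L/10) = 10^(74/10) + 10^(76/10) + 10^(71/10) + 10^(95/10) + 10^(87/10) = 3.741e+09.
L_total = 10·log₁₀(3.741e+09) = 95.73 dB.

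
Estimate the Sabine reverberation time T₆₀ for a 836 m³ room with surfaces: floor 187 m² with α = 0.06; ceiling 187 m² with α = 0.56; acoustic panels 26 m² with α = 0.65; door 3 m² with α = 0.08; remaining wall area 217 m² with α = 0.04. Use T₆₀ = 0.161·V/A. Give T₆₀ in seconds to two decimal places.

0.95 s

Total absorption A = 187·0.06 + 187·0.56 + 26·0.65 + 3·0.08 + 217·0.04 = 141.76 m² sabins.
T₆₀ = 0.161 × 836 / 141.76 = 0.949 s.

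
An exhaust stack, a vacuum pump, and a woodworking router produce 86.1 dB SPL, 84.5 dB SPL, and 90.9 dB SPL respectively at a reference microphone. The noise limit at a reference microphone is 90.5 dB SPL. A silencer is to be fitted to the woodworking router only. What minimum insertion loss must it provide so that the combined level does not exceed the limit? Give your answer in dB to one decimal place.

4.5 dB

Everything except the woodworking router sums to 10^(86.1/10) + 10^(84.5/10) = 6.892e+08 in linear terms, 88.38 dB SPL.
The limit corresponds to 10^(90.5/10) = 1.122e+09; subtracting the fixed part leaves 4.328e+08 for the woodworking router, i.e. 86.36 dB SPL.
So the woodworking router must be reduced from 90.9 to 86.36 dB SPL: IL = 4.54 dB.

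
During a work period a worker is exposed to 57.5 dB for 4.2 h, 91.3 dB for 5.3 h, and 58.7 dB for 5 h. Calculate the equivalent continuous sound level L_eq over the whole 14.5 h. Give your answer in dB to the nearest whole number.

87 dB

The energy average is taken in the linear domain: L_eq = 10·log₁₀[(Σ tᵢ·10^(Lᵢ/10))/T], T = 14.5 h.
Σ tᵢ·10^(Lᵢ/10) = 4.2·10^(57.5/10) + 5.3·10^(91.3/10) + 5·10^(58.7/10) = 7.156e+09.
L_eq = 10·log₁₀(7.156e+09/14.5) = 86.93 dB.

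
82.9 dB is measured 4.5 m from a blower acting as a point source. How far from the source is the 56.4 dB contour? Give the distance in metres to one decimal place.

Point-source spreading drops the level by 20·log₁₀(r₂/r₁); inverting, r₂/r₁ = 10^(ΔL/20).
r₂ = 4.5·10^((82.9−56.4)/20) = 4.5·10^(26.5/20) = 95.11 m.

95.1 m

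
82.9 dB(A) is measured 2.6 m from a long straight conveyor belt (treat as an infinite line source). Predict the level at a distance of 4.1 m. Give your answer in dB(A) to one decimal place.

For a line source, L₂ = L₁ − 10·log₁₀(r₂/r₁).
L₂ = 82.9 − 10·log₁₀(4.1/2.6) = 82.9 − 1.978 = 80.92 dB(A).

80.9 dB(A)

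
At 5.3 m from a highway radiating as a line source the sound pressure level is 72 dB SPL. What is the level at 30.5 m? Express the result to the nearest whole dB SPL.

64 dB SPL

Line-source attenuation: ΔL = 10·log₁₀(r₂/r₁) = 10·log₁₀(30.5/5.3) = 7.600 dB.
L₂ = 72 − 10·log₁₀(30.5/5.3) = 72 − 7.600 = 64.40 dB SPL.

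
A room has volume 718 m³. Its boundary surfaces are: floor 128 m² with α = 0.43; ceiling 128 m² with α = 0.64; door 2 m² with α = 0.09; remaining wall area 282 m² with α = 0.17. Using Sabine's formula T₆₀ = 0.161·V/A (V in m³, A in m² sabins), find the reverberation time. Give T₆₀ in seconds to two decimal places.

0.62 s

Total absorption A = 128·0.43 + 128·0.64 + 2·0.09 + 282·0.17 = 185.08 m² sabins.
T₆₀ = 0.161 × 718 / 185.08 = 0.625 s.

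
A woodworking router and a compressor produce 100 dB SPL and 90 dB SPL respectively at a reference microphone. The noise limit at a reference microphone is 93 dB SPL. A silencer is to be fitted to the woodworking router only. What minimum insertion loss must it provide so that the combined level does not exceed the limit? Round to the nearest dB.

The untreated sources together contribute 10^(90/10) = 1.000e+09, i.e. 90.00 dB SPL.
The limit corresponds to 10^(93/10) = 1.995e+09; subtracting the fixed part leaves 9.953e+08 for the woodworking router, i.e. 89.98 dB SPL.
Required insertion loss = 100 − 89.98 = 10.02 dB.

10 dB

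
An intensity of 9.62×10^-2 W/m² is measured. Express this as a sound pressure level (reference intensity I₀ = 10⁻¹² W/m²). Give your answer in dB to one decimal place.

Dividing by I₀ shifts the exponent by 12: I/I₀ = 9.62×10^10.
L = 10·(0.9832 + 10) = 109.83 dB.

109.8 dB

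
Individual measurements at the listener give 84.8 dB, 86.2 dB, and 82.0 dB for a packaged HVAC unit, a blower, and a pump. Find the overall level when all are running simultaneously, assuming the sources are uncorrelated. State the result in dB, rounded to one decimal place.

89.4 dB

For uncorrelated sources the intensities add, so convert each level to linear form, sum, and take 10·log₁₀ of the total.
Σ 10^(L/10) = 10^(84.8/10) + 10^(86.2/10) + 10^(82.0/10) = 8.774e+08.
L_total = 10·log₁₀(8.774e+08) = 89.43 dB.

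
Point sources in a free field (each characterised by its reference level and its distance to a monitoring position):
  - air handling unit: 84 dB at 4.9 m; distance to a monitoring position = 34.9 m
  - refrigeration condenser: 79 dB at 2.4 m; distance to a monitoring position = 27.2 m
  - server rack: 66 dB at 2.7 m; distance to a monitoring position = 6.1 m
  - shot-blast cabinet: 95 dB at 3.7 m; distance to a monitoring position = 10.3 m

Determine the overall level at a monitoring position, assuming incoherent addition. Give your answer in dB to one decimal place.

First find each source's level at the receiver (point-source: −20·log₁₀(r/r_ref)), then combine on an intensity basis.
air handling unit: 84 − 20·log₁₀(34.9/4.9) = 84 − 17.05 = 66.95 dB.
refrigeration condenser: 79 − 20·log₁₀(27.2/2.4) = 79 − 21.09 = 57.91 dB.
server rack: 66 − 20·log₁₀(6.1/2.7) = 66 − 7.08 = 58.92 dB.
shot-blast cabinet: 95 − 20·log₁₀(10.3/3.7) = 95 − 8.89 = 86.11 dB.
Σ 10^(L/10) = 4.144e+08 → L_total = 10·log₁₀(4.144e+08) = 86.17 dB.

86.2 dB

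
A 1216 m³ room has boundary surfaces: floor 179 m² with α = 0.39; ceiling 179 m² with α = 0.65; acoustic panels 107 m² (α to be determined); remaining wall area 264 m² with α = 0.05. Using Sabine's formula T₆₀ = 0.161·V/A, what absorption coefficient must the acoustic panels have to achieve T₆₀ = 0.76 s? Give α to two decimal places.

Required total absorption A = 0.161·1216/0.76 = 257.60 m².
Absorption from the other surfaces = 179·0.39 + 179·0.65 + 264·0.05 = 199.36 m², so the acoustic panels must supply 58.24 m² over 107 m².
α = 58.24/107 = 0.544.

0.54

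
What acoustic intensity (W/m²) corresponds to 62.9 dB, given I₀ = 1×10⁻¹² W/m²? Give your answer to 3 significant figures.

1.95e-06 W/m²

L = 10·log₁₀(I/I₀) ⇒ I = I₀·10^(L/10) = 10⁻¹² × 10^6.29.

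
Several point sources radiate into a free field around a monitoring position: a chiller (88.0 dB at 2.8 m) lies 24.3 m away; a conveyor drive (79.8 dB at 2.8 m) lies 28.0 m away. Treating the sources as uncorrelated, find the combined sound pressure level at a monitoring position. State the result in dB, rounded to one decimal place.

Propagate each source to the receiver with L = L_ref − 20·log₁₀(r/r_ref), then add intensities.
chiller: 88.0 − 20·log₁₀(24.3/2.8) = 88.0 − 18.77 = 69.23 dB.
conveyor drive: 79.8 − 20·log₁₀(28.0/2.8) = 79.8 − 20.00 = 59.80 dB.
Σ 10^(L/10) = 9.332e+06 → L_total = 10·log₁₀(9.332e+06) = 69.70 dB.

69.7 dB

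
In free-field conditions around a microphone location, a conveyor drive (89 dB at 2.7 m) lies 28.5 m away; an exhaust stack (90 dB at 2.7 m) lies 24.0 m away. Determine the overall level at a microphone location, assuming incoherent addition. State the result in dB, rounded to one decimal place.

73.0 dB

Apply inverse-square spreading to bring every level to the receiver, then sum 10^(L/10).
conveyor drive: 89 − 20·log₁₀(28.5/2.7) = 89 − 20.47 = 68.53 dB.
exhaust stack: 90 − 20·log₁₀(24.0/2.7) = 90 − 18.98 = 71.02 dB.
Σ 10^(L/10) = 1.979e+07 → L_total = 10·log₁₀(1.979e+07) = 72.96 dB.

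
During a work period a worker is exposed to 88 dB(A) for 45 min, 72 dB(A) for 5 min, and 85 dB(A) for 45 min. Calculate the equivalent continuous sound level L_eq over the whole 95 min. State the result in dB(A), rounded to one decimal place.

L_eq = 10·log₁₀[(1/T)·Σ tᵢ·10^(Lᵢ/10)] with T = 95 min.
Σ tᵢ·10^(Lᵢ/10) = 45·10^(88/10) + 5·10^(72/10) + 45·10^(85/10) = 4.270e+10.
L_eq = 10·log₁₀(4.270e+10/95) = 86.53 dB(A).

86.5 dB(A)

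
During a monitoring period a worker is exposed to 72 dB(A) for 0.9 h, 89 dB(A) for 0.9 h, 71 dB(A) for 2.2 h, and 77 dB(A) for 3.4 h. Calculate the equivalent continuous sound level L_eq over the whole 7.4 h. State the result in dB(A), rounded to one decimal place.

81.0 dB(A)

The energy average is taken in the linear domain: L_eq = 10·log₁₀[(Σ tᵢ·10^(Lᵢ/10))/T], T = 7.4 h.
Σ tᵢ·10^(Lᵢ/10) = 0.9·10^(72/10) + 0.9·10^(89/10) + 2.2·10^(71/10) + 3.4·10^(77/10) = 9.273e+08.
L_eq = 10·log₁₀(9.273e+08/7.4) = 80.98 dB(A).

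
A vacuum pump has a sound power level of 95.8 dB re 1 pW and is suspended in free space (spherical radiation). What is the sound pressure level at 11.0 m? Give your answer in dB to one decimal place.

L_p = L_w − 10·log₁₀(4π·r²) with r = 11.0 m.
4π·r² = 1521 m², 10·log₁₀ of that is 31.820 dB.
L_p = 95.8 − 31.820 = 63.98 dB.

64.0 dB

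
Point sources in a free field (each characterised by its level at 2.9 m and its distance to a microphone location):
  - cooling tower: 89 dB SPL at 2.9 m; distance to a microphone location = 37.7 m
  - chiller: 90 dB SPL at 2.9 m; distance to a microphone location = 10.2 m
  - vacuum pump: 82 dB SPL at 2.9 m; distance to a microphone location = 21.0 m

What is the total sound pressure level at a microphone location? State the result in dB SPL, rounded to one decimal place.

Apply inverse-square spreading to bring every level to the receiver, then sum 10^(L/10).
cooling tower: 89 − 20·log₁₀(37.7/2.9) = 89 − 22.28 = 66.72 dB SPL.
chiller: 90 − 20·log₁₀(10.2/2.9) = 90 − 10.92 = 79.08 dB SPL.
vacuum pump: 82 − 20·log₁₀(21.0/2.9) = 82 − 17.20 = 64.80 dB SPL.
Σ 10^(L/10) = 8.856e+07 → L_total = 10·log₁₀(8.856e+07) = 79.47 dB SPL.

79.5 dB SPL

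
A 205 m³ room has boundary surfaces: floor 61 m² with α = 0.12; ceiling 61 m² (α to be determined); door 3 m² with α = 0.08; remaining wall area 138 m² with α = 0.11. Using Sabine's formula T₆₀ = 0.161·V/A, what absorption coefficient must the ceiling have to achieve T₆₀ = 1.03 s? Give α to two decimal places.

Required total absorption A = 0.161·205/1.03 = 32.04 m².
Absorption from the other surfaces = 61·0.12 + 3·0.08 + 138·0.11 = 22.74 m², so the ceiling must supply 9.30 m² over 61 m².
α = 9.30/61 = 0.153.

0.15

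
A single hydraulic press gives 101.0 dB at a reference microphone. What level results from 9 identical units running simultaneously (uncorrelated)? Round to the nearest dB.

N identical incoherent sources raise the level by 10·log₁₀ N.
L_total = 101.0 + 10·log₁₀(9) = 101.0 + 9.542 = 110.54 dB.

111 dB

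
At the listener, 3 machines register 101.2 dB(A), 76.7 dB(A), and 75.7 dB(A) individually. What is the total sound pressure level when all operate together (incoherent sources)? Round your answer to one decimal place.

Incoherent sources combine by intensity addition: L_total = 10·log₁₀(Σ 10^(L_i/10)).
Σ 10^(L/10) = 10^(101.2/10) + 10^(76.7/10) + 10^(75.7/10) = 1.327e+10.
L_total = 10·log₁₀(1.327e+10) = 101.23 dB(A).

101.2 dB(A)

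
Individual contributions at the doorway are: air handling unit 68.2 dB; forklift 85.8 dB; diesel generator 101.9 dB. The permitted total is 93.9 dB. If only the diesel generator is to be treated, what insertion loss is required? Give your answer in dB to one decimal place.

8.7 dB

Everything except the diesel generator sums to 10^(68.2/10) + 10^(85.8/10) = 3.868e+08 in linear terms, 85.87 dB.
The limit corresponds to 10^(93.9/10) = 2.455e+09; subtracting the fixed part leaves 2.068e+09 for the diesel generator, i.e. 93.16 dB.
So the diesel generator must be reduced from 101.9 to 93.16 dB: IL = 8.74 dB.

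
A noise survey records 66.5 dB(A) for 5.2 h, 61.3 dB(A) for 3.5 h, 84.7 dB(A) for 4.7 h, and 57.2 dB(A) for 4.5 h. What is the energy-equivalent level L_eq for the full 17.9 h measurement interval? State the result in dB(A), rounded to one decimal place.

79.0 dB(A)

The energy average is taken in the linear domain: L_eq = 10·log₁₀[(Σ tᵢ·10^(Lᵢ/10))/T], T = 17.9 h.
Σ tᵢ·10^(Lᵢ/10) = 5.2·10^(66.5/10) + 3.5·10^(61.3/10) + 4.7·10^(84.7/10) + 4.5·10^(57.2/10) = 1.417e+09.
L_eq = 10·log₁₀(1.417e+09/17.9) = 78.99 dB(A).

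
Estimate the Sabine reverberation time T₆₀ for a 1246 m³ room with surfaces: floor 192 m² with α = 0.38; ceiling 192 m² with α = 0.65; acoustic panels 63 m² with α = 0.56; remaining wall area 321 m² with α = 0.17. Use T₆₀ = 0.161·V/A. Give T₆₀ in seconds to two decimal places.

0.70 s

Total absorption A = 192·0.38 + 192·0.65 + 63·0.56 + 321·0.17 = 287.61 m² sabins.
T₆₀ = 0.161·V/A = 0.161·1246/287.61 = 0.697 s.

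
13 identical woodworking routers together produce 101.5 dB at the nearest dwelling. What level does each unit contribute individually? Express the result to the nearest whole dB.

For N identical incoherent sources L_total = L₁ + 10·log₁₀ N, so L₁ = 101.5 − 10·log₁₀(13) = 101.5 − 11.139.

90 dB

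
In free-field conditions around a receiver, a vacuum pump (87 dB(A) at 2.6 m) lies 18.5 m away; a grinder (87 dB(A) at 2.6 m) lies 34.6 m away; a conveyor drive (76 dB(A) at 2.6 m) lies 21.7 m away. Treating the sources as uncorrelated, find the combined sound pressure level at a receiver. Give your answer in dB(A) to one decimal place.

71.2 dB(A)

Apply inverse-square spreading to bring every level to the receiver, then sum 10^(L/10).
vacuum pump: 87 − 20·log₁₀(18.5/2.6) = 87 − 17.04 = 69.96 dB(A).
grinder: 87 − 20·log₁₀(34.6/2.6) = 87 − 22.48 = 64.52 dB(A).
conveyor drive: 76 − 20·log₁₀(21.7/2.6) = 76 − 18.43 = 57.57 dB(A).
Σ 10^(L/10) = 1.330e+07 → L_total = 10·log₁₀(1.330e+07) = 71.24 dB(A).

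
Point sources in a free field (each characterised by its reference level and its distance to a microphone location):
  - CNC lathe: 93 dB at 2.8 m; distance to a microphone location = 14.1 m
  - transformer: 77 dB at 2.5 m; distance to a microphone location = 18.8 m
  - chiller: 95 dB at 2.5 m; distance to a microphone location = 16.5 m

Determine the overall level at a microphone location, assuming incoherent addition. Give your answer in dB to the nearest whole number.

Propagate each source to the receiver with L = L_ref − 20·log₁₀(r/r_ref), then add intensities.
CNC lathe: 93 − 20·log₁₀(14.1/2.8) = 93 − 14.04 = 78.96 dB.
transformer: 77 − 20·log₁₀(18.8/2.5) = 77 − 17.52 = 59.48 dB.
chiller: 95 − 20·log₁₀(16.5/2.5) = 95 − 16.39 = 78.61 dB.
Σ 10^(L/10) = 1.522e+08 → L_total = 10·log₁₀(1.522e+08) = 81.82 dB.

82 dB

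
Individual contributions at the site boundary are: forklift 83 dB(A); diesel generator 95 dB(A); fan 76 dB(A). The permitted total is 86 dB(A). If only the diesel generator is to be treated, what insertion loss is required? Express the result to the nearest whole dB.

13 dB

Everything except the diesel generator sums to 10^(83/10) + 10^(76/10) = 2.393e+08 in linear terms, 83.79 dB(A).
The limit corresponds to 10^(86/10) = 3.981e+08; subtracting the fixed part leaves 1.588e+08 for the diesel generator, i.e. 82.01 dB(A).
Required insertion loss = 95 − 82.01 = 12.99 dB.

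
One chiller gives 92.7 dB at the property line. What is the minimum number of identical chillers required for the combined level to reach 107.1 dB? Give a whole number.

28

N identical sources give L₁ + 10·log₁₀ N, so require 10·log₁₀ N ≥ 107.1 − 92.7 = 14.4 dB.
N ≥ 10^(14.4/10) = 27.542, so N = 28.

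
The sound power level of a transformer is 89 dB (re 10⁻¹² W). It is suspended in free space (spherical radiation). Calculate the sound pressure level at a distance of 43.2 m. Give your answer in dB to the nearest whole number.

Free-field spherical radiation: L_p = L_w − 10·log₁₀(4π·r²), r = 43.2 m.
4π·r² = 2.345e+04 m², 10·log₁₀ of that is 43.702 dB.
L_p = 89 − 43.702 = 45.30 dB.

45 dB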